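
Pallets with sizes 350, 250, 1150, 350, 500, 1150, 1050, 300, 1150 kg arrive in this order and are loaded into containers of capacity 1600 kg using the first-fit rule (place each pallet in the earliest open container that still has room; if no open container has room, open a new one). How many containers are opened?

5

  350 → container 1 (new)  [load 350/1600]
  250 → container 1  [load 600/1600]
  1150 → container 2 (new)  [load 1150/1600]
  350 → container 1  [load 950/1600]
  500 → container 1  [load 1450/1600]
  1150 → container 3 (new)  [load 1150/1600]
  1050 → container 4 (new)  [load 1050/1600]
  300 → container 2  [load 1450/1600]
  1150 → container 5 (new)  [load 1150/1600]
5 containers opened.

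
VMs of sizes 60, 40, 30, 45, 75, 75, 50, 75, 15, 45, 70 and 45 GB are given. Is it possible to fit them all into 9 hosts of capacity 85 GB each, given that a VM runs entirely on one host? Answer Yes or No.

A valid assignment using 9 hosts:
  host 1: 75 = 75
  host 2: 75 = 75
  host 3: 75 = 75
  host 4: 70 + 15 = 85
  host 5: 60 = 60
  host 6: 50 + 30 = 80
  host 7: 45 + 40 = 85
  host 8: 45 = 45
  host 9: 45 = 45
Every load is within 85 GB, so 9 hosts suffice.

Yes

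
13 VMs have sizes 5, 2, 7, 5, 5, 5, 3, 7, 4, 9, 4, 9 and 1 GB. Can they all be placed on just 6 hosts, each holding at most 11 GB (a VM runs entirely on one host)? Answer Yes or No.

Total = 66 GB; ⌈66/11⌉ = 6.
The bound of 6 does not rule out 6, but exhaustive search shows no assignment into 6 hosts of capacity 11 GB exists — the minimum is 7.

No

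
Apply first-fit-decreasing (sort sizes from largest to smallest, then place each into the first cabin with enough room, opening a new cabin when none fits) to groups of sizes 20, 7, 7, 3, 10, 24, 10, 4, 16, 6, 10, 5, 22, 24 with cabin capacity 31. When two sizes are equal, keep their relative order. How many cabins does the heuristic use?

Sorted descending: 24, 24, 22, 20, 16, 10, 10, 10, 7, 7, 6, 5, 4, 3.
  24 → cabin 1 (new)  [load 24/31]
  24 → cabin 2 (new)  [load 24/31]
  22 → cabin 3 (new)  [load 22/31]
  20 → cabin 4 (new)  [load 20/31]
  16 → cabin 5 (new)  [load 16/31]
  10 → cabin 4  [load 30/31]
  10 → cabin 5  [load 26/31]
  10 → cabin 6 (new)  [load 10/31]
  7 → cabin 1  [load 31/31]
  7 → cabin 2  [load 31/31]
  6 → cabin 3  [load 28/31]
  5 → cabin 5  [load 31/31]
  4 → cabin 6  [load 14/31]
  3 → cabin 3  [load 31/31]
6 cabins opened.

6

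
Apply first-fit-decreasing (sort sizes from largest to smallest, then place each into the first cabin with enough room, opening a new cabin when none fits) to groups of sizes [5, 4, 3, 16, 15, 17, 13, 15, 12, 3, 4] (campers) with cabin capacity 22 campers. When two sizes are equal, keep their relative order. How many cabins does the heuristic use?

Sorted descending: 17, 16, 15, 15, 13, 12, 5, 4, 4, 3, 3.
  17 → cabin 1 (new)  [load 17/22]
  16 → cabin 2 (new)  [load 16/22]
  15 → cabin 3 (new)  [load 15/22]
  15 → cabin 4 (new)  [load 15/22]
  13 → cabin 5 (new)  [load 13/22]
  12 → cabin 6 (new)  [load 12/22]
  5 → cabin 1  [load 22/22]
  4 → cabin 2  [load 20/22]
  4 → cabin 3  [load 19/22]
  3 → cabin 3  [load 22/22]
  3 → cabin 4  [load 18/22]
6 cabins opened.

6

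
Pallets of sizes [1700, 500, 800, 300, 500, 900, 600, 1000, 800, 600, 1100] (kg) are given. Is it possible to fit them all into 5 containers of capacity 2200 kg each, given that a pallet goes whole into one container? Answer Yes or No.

A valid assignment using 4 containers:
  container 1: 1700 + 500 = 2200
  container 2: 1100 + 600 + 500 = 2200
  container 3: 1000 + 900 + 300 = 2200
  container 4: 800 + 800 + 600 = 2200
That uses only 4 ≤ 5, so 5 containers are enough.

Yes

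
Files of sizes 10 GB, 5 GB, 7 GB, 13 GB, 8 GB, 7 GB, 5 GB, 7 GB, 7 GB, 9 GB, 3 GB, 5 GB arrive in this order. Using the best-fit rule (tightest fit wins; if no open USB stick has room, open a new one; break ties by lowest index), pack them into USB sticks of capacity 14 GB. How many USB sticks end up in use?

  10 → USB stick 1 (new)  [load 10/14]
  5 → USB stick 2 (new)  [load 5/14]
  7 → USB stick 2  [load 12/14]
  13 → USB stick 3 (new)  [load 13/14]
  8 → USB stick 4 (new)  [load 8/14]
  7 → USB stick 5 (new)  [load 7/14]
  5 → USB stick 4  [load 13/14]
  7 → USB stick 5  [load 14/14]
  7 → USB stick 6 (new)  [load 7/14]
  9 → USB stick 7 (new)  [load 9/14]
  3 → USB stick 1  [load 13/14]
  5 → USB stick 7  [load 14/14]
7 USB sticks opened.

7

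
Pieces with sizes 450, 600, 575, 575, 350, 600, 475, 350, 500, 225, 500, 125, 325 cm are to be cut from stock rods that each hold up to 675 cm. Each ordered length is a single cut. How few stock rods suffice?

10

Total = 600 + 600 + 575 + 575 + 500 + 500 + 475 + 450 + 350 + 350 + 325 + 225 + 125 = 5650 cm.
Lower bound: ⌈5650/675⌉ = 9 stock rods.
Also, 10 pieces each exceed 675/2 cm, and no two of those can share a stock rod, so at least 10 stock rods are needed.
A packing using 10 stock rods:
  stock rod 1: 600 = 600
  stock rod 2: 600 = 600
  stock rod 3: 575 = 575
  stock rod 4: 575 = 575
  stock rod 5: 500 + 125 = 625
  stock rod 6: 500 = 500
  stock rod 7: 475 = 475
  stock rod 8: 450 + 225 = 675
  stock rod 9: 350 + 325 = 675
  stock rod 10: 350 = 350
This matches the lower bound, so 10 is optimal.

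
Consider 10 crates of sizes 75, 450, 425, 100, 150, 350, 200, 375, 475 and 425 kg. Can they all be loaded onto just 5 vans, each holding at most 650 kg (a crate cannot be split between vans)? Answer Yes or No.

No

Total = 3025 kg; ⌈3025/650⌉ = 5.
6 crates each exceed half the capacity and cannot share a van, forcing at least 6 vans.
At least 6 vans are required, but only 5 are allowed.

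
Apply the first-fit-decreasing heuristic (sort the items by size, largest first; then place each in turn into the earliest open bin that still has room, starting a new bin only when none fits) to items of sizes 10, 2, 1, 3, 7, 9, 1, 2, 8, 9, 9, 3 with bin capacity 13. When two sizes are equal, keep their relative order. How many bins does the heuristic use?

6

Sorted descending: 10, 9, 9, 9, 8, 7, 3, 3, 2, 2, 1, 1.
  10 → bin 1 (new)  [load 10/13]
  9 → bin 2 (new)  [load 9/13]
  9 → bin 3 (new)  [load 9/13]
  9 → bin 4 (new)  [load 9/13]
  8 → bin 5 (new)  [load 8/13]
  7 → bin 6 (new)  [load 7/13]
  3 → bin 1  [load 13/13]
  3 → bin 2  [load 12/13]
  2 → bin 3  [load 11/13]
  2 → bin 3  [load 13/13]
  1 → bin 2  [load 13/13]
  1 → bin 4  [load 10/13]
6 bins opened.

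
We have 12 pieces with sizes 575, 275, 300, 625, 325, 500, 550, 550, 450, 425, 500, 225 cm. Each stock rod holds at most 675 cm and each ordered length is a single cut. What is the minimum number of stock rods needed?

10

Total = 625 + 575 + 550 + 550 + 500 + 500 + 450 + 425 + 325 + 300 + 275 + 225 = 5300 cm.
Lower bound: ⌈5300/675⌉ = 8 stock rods.
A packing using 10 stock rods:
  stock rod 1: 625 = 625
  stock rod 2: 575 = 575
  stock rod 3: 550 = 550
  stock rod 4: 550 = 550
  stock rod 5: 500 = 500
  stock rod 6: 500 = 500
  stock rod 7: 450 + 225 = 675
  stock rod 8: 425 = 425
  stock rod 9: 325 + 300 = 625
  stock rod 10: 275 = 275
No arrangement into 9 stock rods stays within capacity, so 10 is optimal.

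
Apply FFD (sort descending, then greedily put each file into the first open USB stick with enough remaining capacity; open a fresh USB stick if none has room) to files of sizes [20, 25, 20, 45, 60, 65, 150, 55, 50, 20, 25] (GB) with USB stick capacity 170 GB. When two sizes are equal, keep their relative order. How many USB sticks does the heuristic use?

Sorted descending: 150, 65, 60, 55, 50, 45, 25, 25, 20, 20, 20.
  150 → USB stick 1 (new)  [load 150/170]
  65 → USB stick 2 (new)  [load 65/170]
  60 → USB stick 2  [load 125/170]
  55 → USB stick 3 (new)  [load 55/170]
  50 → USB stick 3  [load 105/170]
  45 → USB stick 2  [load 170/170]
  25 → USB stick 3  [load 130/170]
  25 → USB stick 3  [load 155/170]
  20 → USB stick 1  [load 170/170]
  20 → USB stick 4 (new)  [load 20/170]
  20 → USB stick 4  [load 40/170]
4 USB sticks opened.

4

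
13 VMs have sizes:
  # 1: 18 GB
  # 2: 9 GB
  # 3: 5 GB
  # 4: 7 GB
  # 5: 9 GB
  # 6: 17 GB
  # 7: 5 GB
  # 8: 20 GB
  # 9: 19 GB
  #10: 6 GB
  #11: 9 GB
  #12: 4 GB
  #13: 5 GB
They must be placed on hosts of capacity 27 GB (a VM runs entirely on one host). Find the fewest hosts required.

Total = 20 + 19 + 18 + 17 + 9 + 9 + 9 + 7 + 6 + 5 + 5 + 5 + 4 = 133 GB.
Lower bound: ⌈133/27⌉ = 5 hosts.
A packing using 5 hosts:
  host 1: 20 + 7 = 27
  host 2: 19 + 6 = 25
  host 3: 18 + 9 = 27
  host 4: 17 + 5 + 5 = 27
  host 5: 9 + 9 + 5 + 4 = 27
This matches the lower bound, so 5 is optimal.

5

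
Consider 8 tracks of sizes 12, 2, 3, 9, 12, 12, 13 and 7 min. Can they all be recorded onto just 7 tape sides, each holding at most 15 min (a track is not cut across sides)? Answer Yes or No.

A valid assignment using 6 tape sides:
  side 1: 13 + 2 = 15
  side 2: 12 + 3 = 15
  side 3: 12 = 12
  side 4: 12 = 12
  side 5: 9 = 9
  side 6: 7 = 7
That uses only 6 ≤ 7, so 7 tape sides are enough.

Yes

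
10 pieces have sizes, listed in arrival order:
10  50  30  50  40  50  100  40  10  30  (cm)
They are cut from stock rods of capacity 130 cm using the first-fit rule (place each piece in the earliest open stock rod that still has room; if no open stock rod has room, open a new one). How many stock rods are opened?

  10 → stock rod 1 (new)  [load 10/130]
  50 → stock rod 1  [load 60/130]
  30 → stock rod 1  [load 90/130]
  50 → stock rod 2 (new)  [load 50/130]
  40 → stock rod 1  [load 130/130]
  50 → stock rod 2  [load 100/130]
  100 → stock rod 3 (new)  [load 100/130]
  40 → stock rod 4 (new)  [load 40/130]
  10 → stock rod 2  [load 110/130]
  30 → stock rod 3  [load 130/130]
4 stock rods opened.

4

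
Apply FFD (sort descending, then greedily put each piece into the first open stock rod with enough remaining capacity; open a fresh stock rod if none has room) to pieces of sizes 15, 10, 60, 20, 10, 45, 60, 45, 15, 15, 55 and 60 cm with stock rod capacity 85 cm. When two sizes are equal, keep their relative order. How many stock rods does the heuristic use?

Sorted descending: 60, 60, 60, 55, 45, 45, 20, 15, 15, 15, 10, 10.
  60 → stock rod 1 (new)  [load 60/85]
  60 → stock rod 2 (new)  [load 60/85]
  60 → stock rod 3 (new)  [load 60/85]
  55 → stock rod 4 (new)  [load 55/85]
  45 → stock rod 5 (new)  [load 45/85]
  45 → stock rod 6 (new)  [load 45/85]
  20 → stock rod 1  [load 80/85]
  15 → stock rod 2  [load 75/85]
  15 → stock rod 3  [load 75/85]
  15 → stock rod 4  [load 70/85]
  10 → stock rod 2  [load 85/85]
  10 → stock rod 3  [load 85/85]
6 stock rods opened.

6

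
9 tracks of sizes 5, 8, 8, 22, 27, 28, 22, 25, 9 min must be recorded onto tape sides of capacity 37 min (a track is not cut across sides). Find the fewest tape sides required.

Total = 28 + 27 + 25 + 22 + 22 + 9 + 8 + 8 + 5 = 154 min.
Lower bound: ⌈154/37⌉ = 5 tape sides.
A packing using 5 tape sides:
  side 1: 28 + 9 = 37
  side 2: 27 + 8 = 35
  side 3: 25 + 8 = 33
  side 4: 22 + 5 = 27
  side 5: 22 = 22
This matches the lower bound, so 5 is optimal.

5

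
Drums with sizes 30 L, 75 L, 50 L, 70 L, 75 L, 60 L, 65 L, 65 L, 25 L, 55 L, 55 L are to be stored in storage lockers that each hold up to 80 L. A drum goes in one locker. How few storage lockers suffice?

Total = 75 + 75 + 70 + 65 + 65 + 60 + 55 + 55 + 50 + 30 + 25 = 625 L.
Lower bound: ⌈625/80⌉ = 8 storage lockers.
Also, 9 drums each exceed 40 L, and no two of those can share a locker, so at least 9 storage lockers are needed.
A packing using 9 storage lockers:
  locker 1: 75 = 75
  locker 2: 75 = 75
  locker 3: 70 = 70
  locker 4: 65 = 65
  locker 5: 65 = 65
  locker 6: 60 = 60
  locker 7: 55 + 25 = 80
  locker 8: 55 = 55
  locker 9: 50 + 30 = 80
This matches the lower bound, so 9 is optimal.

9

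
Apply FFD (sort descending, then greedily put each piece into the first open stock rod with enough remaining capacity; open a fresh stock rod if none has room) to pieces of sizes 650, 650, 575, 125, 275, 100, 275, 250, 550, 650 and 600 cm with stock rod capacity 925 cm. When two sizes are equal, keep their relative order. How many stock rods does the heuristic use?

6

Sorted descending: 650, 650, 650, 600, 575, 550, 275, 275, 250, 125, 100.
  650 → stock rod 1 (new)  [load 650/925]
  650 → stock rod 2 (new)  [load 650/925]
  650 → stock rod 3 (new)  [load 650/925]
  600 → stock rod 4 (new)  [load 600/925]
  575 → stock rod 5 (new)  [load 575/925]
  550 → stock rod 6 (new)  [load 550/925]
  275 → stock rod 1  [load 925/925]
  275 → stock rod 2  [load 925/925]
  250 → stock rod 3  [load 900/925]
  125 → stock rod 4  [load 725/925]
  100 → stock rod 4  [load 825/925]
6 stock rods opened.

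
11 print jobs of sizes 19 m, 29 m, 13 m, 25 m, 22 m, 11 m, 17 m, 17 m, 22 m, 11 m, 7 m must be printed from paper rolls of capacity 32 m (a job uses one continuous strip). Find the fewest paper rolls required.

7

Total = 29 + 25 + 22 + 22 + 19 + 17 + 17 + 13 + 11 + 11 + 7 = 193 m.
Lower bound: ⌈193/32⌉ = 7 paper rolls.
A packing using 7 paper rolls:
  roll 1: 29 = 29
  roll 2: 25 + 7 = 32
  roll 3: 22 = 22
  roll 4: 22 = 22
  roll 5: 19 + 13 = 32
  roll 6: 17 + 11 = 28
  roll 7: 17 + 11 = 28
This matches the lower bound, so 7 is optimal.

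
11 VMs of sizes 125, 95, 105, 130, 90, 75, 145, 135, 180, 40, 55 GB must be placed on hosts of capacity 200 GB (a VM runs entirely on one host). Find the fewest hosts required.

7

Total = 180 + 145 + 135 + 130 + 125 + 105 + 95 + 90 + 75 + 55 + 40 = 1175 GB.
Lower bound: ⌈1175/200⌉ = 6 hosts.
A packing using 7 hosts:
  host 1: 180 = 180
  host 2: 145 + 55 = 200
  host 3: 135 + 40 = 175
  host 4: 130 = 130
  host 5: 125 + 75 = 200
  host 6: 105 + 95 = 200
  host 7: 90 = 90
No arrangement into 6 hosts stays within capacity, so 7 is optimal.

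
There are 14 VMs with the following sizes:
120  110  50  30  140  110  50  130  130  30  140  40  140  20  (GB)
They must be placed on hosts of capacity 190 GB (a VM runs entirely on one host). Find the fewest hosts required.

Total = 140 + 140 + 140 + 130 + 130 + 120 + 110 + 110 + 50 + 50 + 40 + 30 + 30 + 20 = 1240 GB.
Lower bound: ⌈1240/190⌉ = 7 hosts.
Also, 8 VMs each exceed 95 GB, and no two of those can share a host, so at least 8 hosts are needed.
A packing using 8 hosts:
  host 1: 140 + 50 = 190
  host 2: 140 + 50 = 190
  host 3: 140 + 40 = 180
  host 4: 130 + 30 + 30 = 190
  host 5: 130 + 20 = 150
  host 6: 120 = 120
  host 7: 110 = 110
  host 8: 110 = 110
This matches the lower bound, so 8 is optimal.

8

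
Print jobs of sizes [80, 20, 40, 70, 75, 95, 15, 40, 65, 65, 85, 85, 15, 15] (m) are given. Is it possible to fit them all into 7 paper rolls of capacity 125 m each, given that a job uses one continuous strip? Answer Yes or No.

Total = 765 m; ⌈765/125⌉ = 7.
8 print jobs each exceed half the capacity and cannot share a roll, forcing at least 8 paper rolls.
At least 8 paper rolls are required, but only 7 are allowed.

No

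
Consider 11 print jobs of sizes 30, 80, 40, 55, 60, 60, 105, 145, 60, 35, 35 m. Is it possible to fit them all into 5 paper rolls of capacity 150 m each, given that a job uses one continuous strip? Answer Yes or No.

A valid assignment using 5 paper rolls:
  roll 1: 145 = 145
  roll 2: 105 + 40 = 145
  roll 3: 80 + 60 = 140
  roll 4: 60 + 60 + 30 = 150
  roll 5: 55 + 35 + 35 = 125
Every load is within 150 m, so 5 paper rolls suffice.

Yes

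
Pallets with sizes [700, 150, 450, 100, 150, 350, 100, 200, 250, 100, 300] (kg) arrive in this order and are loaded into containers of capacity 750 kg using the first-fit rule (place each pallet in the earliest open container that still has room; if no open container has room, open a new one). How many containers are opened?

  700 → container 1 (new)  [load 700/750]
  150 → container 2 (new)  [load 150/750]
  450 → container 2  [load 600/750]
  100 → container 2  [load 700/750]
  150 → container 3 (new)  [load 150/750]
  350 → container 3  [load 500/750]
  100 → container 3  [load 600/750]
  200 → container 4 (new)  [load 200/750]
  250 → container 4  [load 450/750]
  100 → container 3  [load 700/750]
  300 → container 4  [load 750/750]
4 containers opened.

4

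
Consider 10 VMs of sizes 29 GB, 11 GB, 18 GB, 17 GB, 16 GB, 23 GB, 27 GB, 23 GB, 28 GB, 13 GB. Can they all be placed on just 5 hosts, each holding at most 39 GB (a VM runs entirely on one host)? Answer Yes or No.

No

Total = 205 GB; ⌈205/39⌉ = 6.
At least 6 hosts are required, but only 5 are allowed.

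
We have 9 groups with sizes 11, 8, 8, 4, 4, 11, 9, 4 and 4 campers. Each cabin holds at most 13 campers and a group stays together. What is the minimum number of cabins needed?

6

Total = 11 + 11 + 9 + 8 + 8 + 4 + 4 + 4 + 4 = 63 campers.
Lower bound: ⌈63/13⌉ = 5 cabins.
A packing using 6 cabins:
  cabin 1: 11 = 11
  cabin 2: 11 = 11
  cabin 3: 9 + 4 = 13
  cabin 4: 8 + 4 = 12
  cabin 5: 8 + 4 = 12
  cabin 6: 4 = 4
No arrangement into 5 cabins stays within capacity, so 6 is optimal.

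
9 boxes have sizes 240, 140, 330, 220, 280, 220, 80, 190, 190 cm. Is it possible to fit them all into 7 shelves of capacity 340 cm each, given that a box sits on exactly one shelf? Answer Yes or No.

A valid assignment using 7 shelves:
  shelf 1: 330 = 330
  shelf 2: 280 = 280
  shelf 3: 240 + 80 = 320
  shelf 4: 220 = 220
  shelf 5: 220 = 220
  shelf 6: 190 + 140 = 330
  shelf 7: 190 = 190
Every load is within 340 cm, so 7 shelves suffice.

Yes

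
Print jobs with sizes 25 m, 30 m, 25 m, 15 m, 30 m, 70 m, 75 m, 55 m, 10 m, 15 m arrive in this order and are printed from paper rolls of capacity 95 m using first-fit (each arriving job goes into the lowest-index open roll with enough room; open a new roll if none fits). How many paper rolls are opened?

  25 → roll 1 (new)  [load 25/95]
  30 → roll 1  [load 55/95]
  25 → roll 1  [load 80/95]
  15 → roll 1  [load 95/95]
  30 → roll 2 (new)  [load 30/95]
  70 → roll 3 (new)  [load 70/95]
  75 → roll 4 (new)  [load 75/95]
  55 → roll 2  [load 85/95]
  10 → roll 2  [load 95/95]
  15 → roll 3  [load 85/95]
4 paper rolls opened.

4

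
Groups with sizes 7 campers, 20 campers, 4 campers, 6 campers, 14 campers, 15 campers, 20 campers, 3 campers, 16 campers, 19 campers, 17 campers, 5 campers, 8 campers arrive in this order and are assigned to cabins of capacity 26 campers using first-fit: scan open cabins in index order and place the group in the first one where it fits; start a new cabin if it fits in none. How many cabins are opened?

8

  7 → cabin 1 (new)  [load 7/26]
  20 → cabin 2 (new)  [load 20/26]
  4 → cabin 1  [load 11/26]
  6 → cabin 1  [load 17/26]
  14 → cabin 3 (new)  [load 14/26]
  15 → cabin 4 (new)  [load 15/26]
  20 → cabin 5 (new)  [load 20/26]
  3 → cabin 1  [load 20/26]
  16 → cabin 6 (new)  [load 16/26]
  19 → cabin 7 (new)  [load 19/26]
  17 → cabin 8 (new)  [load 17/26]
  5 → cabin 1  [load 25/26]
  8 → cabin 3  [load 22/26]
8 cabins opened.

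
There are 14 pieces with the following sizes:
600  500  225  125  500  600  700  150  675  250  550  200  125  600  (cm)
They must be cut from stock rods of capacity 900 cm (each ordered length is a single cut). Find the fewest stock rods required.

8

Total = 700 + 675 + 600 + 600 + 600 + 550 + 500 + 500 + 250 + 225 + 200 + 150 + 125 + 125 = 5800 cm.
Lower bound: ⌈5800/900⌉ = 7 stock rods.
Also, 8 pieces each exceed 450 cm, and no two of those can share a stock rod, so at least 8 stock rods are needed.
A packing using 8 stock rods:
  stock rod 1: 700 + 200 = 900
  stock rod 2: 675 + 225 = 900
  stock rod 3: 600 + 250 = 850
  stock rod 4: 600 + 150 + 125 = 875
  stock rod 5: 600 + 125 = 725
  stock rod 6: 550 = 550
  stock rod 7: 500 = 500
  stock rod 8: 500 = 500
This matches the lower bound, so 8 is optimal.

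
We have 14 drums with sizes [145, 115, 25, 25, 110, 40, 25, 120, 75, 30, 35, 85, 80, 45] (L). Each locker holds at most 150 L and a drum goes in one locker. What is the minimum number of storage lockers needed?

7

Total = 145 + 120 + 115 + 110 + 85 + 80 + 75 + 45 + 40 + 35 + 30 + 25 + 25 + 25 = 955 L.
Lower bound: ⌈955/150⌉ = 7 storage lockers.
A packing using 7 storage lockers:
  locker 1: 145 = 145
  locker 2: 120 + 30 = 150
  locker 3: 115 + 35 = 150
  locker 4: 110 + 40 = 150
  locker 5: 85 + 45 = 130
  locker 6: 80 + 25 + 25 = 130
  locker 7: 75 + 25 = 100
This matches the lower bound, so 7 is optimal.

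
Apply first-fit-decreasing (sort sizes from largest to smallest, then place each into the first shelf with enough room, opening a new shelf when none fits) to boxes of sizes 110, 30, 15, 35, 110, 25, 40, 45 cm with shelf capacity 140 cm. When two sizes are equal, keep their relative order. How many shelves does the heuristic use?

3

Sorted descending: 110, 110, 45, 40, 35, 30, 25, 15.
  110 → shelf 1 (new)  [load 110/140]
  110 → shelf 2 (new)  [load 110/140]
  45 → shelf 3 (new)  [load 45/140]
  40 → shelf 3  [load 85/140]
  35 → shelf 3  [load 120/140]
  30 → shelf 1  [load 140/140]
  25 → shelf 2  [load 135/140]
  15 → shelf 3  [load 135/140]
3 shelves opened.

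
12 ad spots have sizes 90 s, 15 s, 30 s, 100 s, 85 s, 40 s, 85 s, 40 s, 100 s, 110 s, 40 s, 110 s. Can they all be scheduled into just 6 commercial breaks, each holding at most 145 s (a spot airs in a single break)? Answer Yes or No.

Total = 845 s; ⌈845/145⌉ = 6.
7 ad spots each exceed half the capacity and cannot share a break, forcing at least 7 commercial breaks.
At least 7 commercial breaks are required, but only 6 are allowed.

No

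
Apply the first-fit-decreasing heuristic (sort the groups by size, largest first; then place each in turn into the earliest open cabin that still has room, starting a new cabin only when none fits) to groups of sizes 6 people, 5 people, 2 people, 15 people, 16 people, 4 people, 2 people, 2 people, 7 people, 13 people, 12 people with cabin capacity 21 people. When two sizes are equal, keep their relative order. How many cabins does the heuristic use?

5

Sorted descending: 16, 15, 13, 12, 7, 6, 5, 4, 2, 2, 2.
  16 → cabin 1 (new)  [load 16/21]
  15 → cabin 2 (new)  [load 15/21]
  13 → cabin 3 (new)  [load 13/21]
  12 → cabin 4 (new)  [load 12/21]
  7 → cabin 3  [load 20/21]
  6 → cabin 2  [load 21/21]
  5 → cabin 1  [load 21/21]
  4 → cabin 4  [load 16/21]
  2 → cabin 4  [load 18/21]
  2 → cabin 4  [load 20/21]
  2 → cabin 5 (new)  [load 2/21]
5 cabins opened.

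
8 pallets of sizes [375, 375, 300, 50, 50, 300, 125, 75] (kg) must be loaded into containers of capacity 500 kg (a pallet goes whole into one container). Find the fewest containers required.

Total = 375 + 375 + 300 + 300 + 125 + 75 + 50 + 50 = 1650 kg.
Lower bound: ⌈1650/500⌉ = 4 containers.
A packing using 4 containers:
  container 1: 375 + 125 = 500
  container 2: 375 + 75 + 50 = 500
  container 3: 300 + 50 = 350
  container 4: 300 = 300
This matches the lower bound, so 4 is optimal.

4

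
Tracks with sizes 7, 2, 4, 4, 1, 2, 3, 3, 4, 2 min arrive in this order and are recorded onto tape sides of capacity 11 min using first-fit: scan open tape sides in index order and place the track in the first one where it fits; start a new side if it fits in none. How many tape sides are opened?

  7 → side 1 (new)  [load 7/11]
  2 → side 1  [load 9/11]
  4 → side 2 (new)  [load 4/11]
  4 → side 2  [load 8/11]
  1 → side 1  [load 10/11]
  2 → side 2  [load 10/11]
  3 → side 3 (new)  [load 3/11]
  3 → side 3  [load 6/11]
  4 → side 3  [load 10/11]
  2 → side 4 (new)  [load 2/11]
4 tape sides opened.

4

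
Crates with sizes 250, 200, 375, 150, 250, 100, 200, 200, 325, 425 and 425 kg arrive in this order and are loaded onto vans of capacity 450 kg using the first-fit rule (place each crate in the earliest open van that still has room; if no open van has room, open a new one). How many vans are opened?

  250 → van 1 (new)  [load 250/450]
  200 → van 1  [load 450/450]
  375 → van 2 (new)  [load 375/450]
  150 → van 3 (new)  [load 150/450]
  250 → van 3  [load 400/450]
  100 → van 4 (new)  [load 100/450]
  200 → van 4  [load 300/450]
  200 → van 5 (new)  [load 200/450]
  325 → van 6 (new)  [load 325/450]
  425 → van 7 (new)  [load 425/450]
  425 → van 8 (new)  [load 425/450]
8 vans opened.

8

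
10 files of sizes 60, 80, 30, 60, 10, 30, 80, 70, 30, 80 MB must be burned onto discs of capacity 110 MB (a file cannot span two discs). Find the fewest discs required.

Total = 80 + 80 + 80 + 70 + 60 + 60 + 30 + 30 + 30 + 10 = 530 MB.
Lower bound: ⌈530/110⌉ = 5 discs.
Also, 6 files each exceed 55 MB, and no two of those can share a disc, so at least 6 discs are needed.
A packing using 6 discs:
  disc 1: 80 + 30 = 110
  disc 2: 80 + 30 = 110
  disc 3: 80 + 30 = 110
  disc 4: 70 + 10 = 80
  disc 5: 60 = 60
  disc 6: 60 = 60
This matches the lower bound, so 6 is optimal.

6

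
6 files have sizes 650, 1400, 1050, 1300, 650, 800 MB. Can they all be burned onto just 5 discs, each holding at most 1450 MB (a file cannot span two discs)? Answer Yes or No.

Yes

A valid assignment using 5 discs:
  disc 1: 1400 = 1400
  disc 2: 1300 = 1300
  disc 3: 1050 = 1050
  disc 4: 800 + 650 = 1450
  disc 5: 650 = 650
Every load is within 1450 MB, so 5 discs suffice.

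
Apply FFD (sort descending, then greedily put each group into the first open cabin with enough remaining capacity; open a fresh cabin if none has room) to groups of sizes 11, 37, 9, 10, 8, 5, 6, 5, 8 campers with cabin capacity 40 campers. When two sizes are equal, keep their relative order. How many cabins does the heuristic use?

3

Sorted descending: 37, 11, 10, 9, 8, 8, 6, 5, 5.
  37 → cabin 1 (new)  [load 37/40]
  11 → cabin 2 (new)  [load 11/40]
  10 → cabin 2  [load 21/40]
  9 → cabin 2  [load 30/40]
  8 → cabin 2  [load 38/40]
  8 → cabin 3 (new)  [load 8/40]
  6 → cabin 3  [load 14/40]
  5 → cabin 3  [load 19/40]
  5 → cabin 3  [load 24/40]
3 cabins opened.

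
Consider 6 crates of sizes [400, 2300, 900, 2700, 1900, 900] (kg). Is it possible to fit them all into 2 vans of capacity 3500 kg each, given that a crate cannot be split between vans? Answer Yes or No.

No

Total = 9100 kg; ⌈9100/3500⌉ = 3.
At least 3 vans are required, but only 2 are allowed.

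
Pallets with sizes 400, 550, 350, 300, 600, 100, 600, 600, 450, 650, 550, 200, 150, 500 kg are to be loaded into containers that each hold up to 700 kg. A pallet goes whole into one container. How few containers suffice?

10

Total = 650 + 600 + 600 + 600 + 550 + 550 + 500 + 450 + 400 + 350 + 300 + 200 + 150 + 100 = 6000 kg.
Lower bound: ⌈6000/700⌉ = 9 containers.
A packing using 10 containers:
  container 1: 650 = 650
  container 2: 600 + 100 = 700
  container 3: 600 = 600
  container 4: 600 = 600
  container 5: 550 + 150 = 700
  container 6: 550 = 550
  container 7: 500 + 200 = 700
  container 8: 450 = 450
  container 9: 400 + 300 = 700
  container 10: 350 = 350
No arrangement into 9 containers stays within capacity, so 10 is optimal.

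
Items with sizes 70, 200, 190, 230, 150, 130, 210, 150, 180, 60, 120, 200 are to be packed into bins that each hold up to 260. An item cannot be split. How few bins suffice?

9

Total = 230 + 210 + 200 + 200 + 190 + 180 + 150 + 150 + 130 + 120 + 70 + 60 = 1890.
Lower bound: ⌈1890/260⌉ = 8 bins.
A packing using 9 bins:
  bin 1: 230 = 230
  bin 2: 210 = 210
  bin 3: 200 + 60 = 260
  bin 4: 200 = 200
  bin 5: 190 + 70 = 260
  bin 6: 180 = 180
  bin 7: 150 = 150
  bin 8: 150 = 150
  bin 9: 130 + 120 = 250
No arrangement into 8 bins stays within capacity, so 9 is optimal.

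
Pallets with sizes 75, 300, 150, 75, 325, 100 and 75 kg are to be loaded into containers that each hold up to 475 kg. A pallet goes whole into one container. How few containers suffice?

Total = 325 + 300 + 150 + 100 + 75 + 75 + 75 = 1100 kg.
Lower bound: ⌈1100/475⌉ = 3 containers.
A packing using 3 containers:
  container 1: 325 + 150 = 475
  container 2: 300 + 100 + 75 = 475
  container 3: 75 + 75 = 150
This matches the lower bound, so 3 is optimal.

3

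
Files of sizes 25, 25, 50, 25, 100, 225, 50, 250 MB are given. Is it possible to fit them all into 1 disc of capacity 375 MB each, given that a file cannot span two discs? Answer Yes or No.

No

Total = 750 MB; ⌈750/375⌉ = 2.
At least 2 discs are required, but only 1 is allowed.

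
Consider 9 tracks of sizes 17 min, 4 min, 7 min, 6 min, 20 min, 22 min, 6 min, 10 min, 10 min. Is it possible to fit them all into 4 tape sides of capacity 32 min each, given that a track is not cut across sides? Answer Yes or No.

A valid assignment using 4 tape sides:
  side 1: 22 + 10 = 32
  side 2: 20 + 10 = 30
  side 3: 17 + 7 + 6 = 30
  side 4: 6 + 4 = 10
Every load is within 32 min, so 4 tape sides suffice.

Yes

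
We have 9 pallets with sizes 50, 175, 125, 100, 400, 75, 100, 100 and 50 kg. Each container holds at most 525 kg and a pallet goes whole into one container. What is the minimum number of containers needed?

Total = 400 + 175 + 125 + 100 + 100 + 100 + 75 + 50 + 50 = 1175 kg.
Lower bound: ⌈1175/525⌉ = 3 containers.
A packing using 3 containers:
  container 1: 400 + 125 = 525
  container 2: 175 + 100 + 100 + 100 + 50 = 525
  container 3: 75 + 50 = 125
This matches the lower bound, so 3 is optimal.

3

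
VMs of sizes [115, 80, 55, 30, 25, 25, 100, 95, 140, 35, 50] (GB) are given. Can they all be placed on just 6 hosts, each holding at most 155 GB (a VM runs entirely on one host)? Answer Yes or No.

A valid assignment using 5 hosts:
  host 1: 140 = 140
  host 2: 115 + 35 = 150
  host 3: 100 + 55 = 155
  host 4: 95 + 30 + 25 = 150
  host 5: 80 + 50 + 25 = 155
That uses only 5 ≤ 6, so 6 hosts are enough.

Yes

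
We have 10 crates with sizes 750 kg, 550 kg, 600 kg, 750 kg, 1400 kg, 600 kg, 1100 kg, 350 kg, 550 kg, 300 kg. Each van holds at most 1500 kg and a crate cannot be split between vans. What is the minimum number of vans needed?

5

Total = 1400 + 1100 + 750 + 750 + 600 + 600 + 550 + 550 + 350 + 300 = 6950 kg.
Lower bound: ⌈6950/1500⌉ = 5 vans.
A packing using 5 vans:
  van 1: 1400 = 1400
  van 2: 1100 + 350 = 1450
  van 3: 750 + 750 = 1500
  van 4: 600 + 600 + 300 = 1500
  van 5: 550 + 550 = 1100
This matches the lower bound, so 5 is optimal.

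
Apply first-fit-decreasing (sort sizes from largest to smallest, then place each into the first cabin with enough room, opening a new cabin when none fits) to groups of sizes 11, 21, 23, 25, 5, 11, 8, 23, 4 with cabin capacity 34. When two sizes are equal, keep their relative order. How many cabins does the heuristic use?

Sorted descending: 25, 23, 23, 21, 11, 11, 8, 5, 4.
  25 → cabin 1 (new)  [load 25/34]
  23 → cabin 2 (new)  [load 23/34]
  23 → cabin 3 (new)  [load 23/34]
  21 → cabin 4 (new)  [load 21/34]
  11 → cabin 2  [load 34/34]
  11 → cabin 3  [load 34/34]
  8 → cabin 1  [load 33/34]
  5 → cabin 4  [load 26/34]
  4 → cabin 4  [load 30/34]
4 cabins opened.

4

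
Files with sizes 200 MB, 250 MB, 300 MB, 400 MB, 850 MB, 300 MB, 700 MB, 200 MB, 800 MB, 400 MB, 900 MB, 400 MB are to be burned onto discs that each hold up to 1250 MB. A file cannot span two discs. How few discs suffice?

Total = 900 + 850 + 800 + 700 + 400 + 400 + 400 + 300 + 300 + 250 + 200 + 200 = 5700 MB.
Lower bound: ⌈5700/1250⌉ = 5 discs.
A packing using 5 discs:
  disc 1: 900 + 300 = 1200
  disc 2: 850 + 400 = 1250
  disc 3: 800 + 400 = 1200
  disc 4: 700 + 400 = 1100
  disc 5: 300 + 250 + 200 + 200 = 950
This matches the lower bound, so 5 is optimal.

5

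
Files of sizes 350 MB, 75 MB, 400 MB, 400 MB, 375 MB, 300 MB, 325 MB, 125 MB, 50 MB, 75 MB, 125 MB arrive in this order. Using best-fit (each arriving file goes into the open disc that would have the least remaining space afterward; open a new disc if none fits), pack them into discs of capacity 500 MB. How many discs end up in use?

  350 → disc 1 (new)  [load 350/500]
  75 → disc 1  [load 425/500]
  400 → disc 2 (new)  [load 400/500]
  400 → disc 3 (new)  [load 400/500]
  375 → disc 4 (new)  [load 375/500]
  300 → disc 5 (new)  [load 300/500]
  325 → disc 6 (new)  [load 325/500]
  125 → disc 4  [load 500/500]
  50 → disc 1  [load 475/500]
  75 → disc 2  [load 475/500]
  125 → disc 6  [load 450/500]
6 discs opened.

6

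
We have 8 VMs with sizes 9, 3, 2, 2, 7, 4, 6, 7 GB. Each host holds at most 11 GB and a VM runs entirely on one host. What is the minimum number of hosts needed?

4

Total = 9 + 7 + 7 + 6 + 4 + 3 + 2 + 2 = 40 GB.
Lower bound: ⌈40/11⌉ = 4 hosts.
A packing using 4 hosts:
  host 1: 9 + 2 = 11
  host 2: 7 + 4 = 11
  host 3: 7 + 3 = 10
  host 4: 6 + 2 = 8
This matches the lower bound, so 4 is optimal.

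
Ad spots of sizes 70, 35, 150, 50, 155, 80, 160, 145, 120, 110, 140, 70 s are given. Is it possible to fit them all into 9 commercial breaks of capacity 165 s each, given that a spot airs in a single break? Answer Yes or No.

Yes

A valid assignment using 9 commercial breaks:
  break 1: 160 = 160
  break 2: 155 = 155
  break 3: 150 = 150
  break 4: 145 = 145
  break 5: 140 = 140
  break 6: 120 + 35 = 155
  break 7: 110 + 50 = 160
  break 8: 80 + 70 = 150
  break 9: 70 = 70
Every load is within 165 s, so 9 commercial breaks suffice.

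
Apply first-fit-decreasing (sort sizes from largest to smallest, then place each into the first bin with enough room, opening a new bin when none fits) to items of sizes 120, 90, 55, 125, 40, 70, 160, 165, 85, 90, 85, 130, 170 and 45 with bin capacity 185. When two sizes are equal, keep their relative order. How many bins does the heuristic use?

Sorted descending: 170, 165, 160, 130, 125, 120, 90, 90, 85, 85, 70, 55, 45, 40.
  170 → bin 1 (new)  [load 170/185]
  165 → bin 2 (new)  [load 165/185]
  160 → bin 3 (new)  [load 160/185]
  130 → bin 4 (new)  [load 130/185]
  125 → bin 5 (new)  [load 125/185]
  120 → bin 6 (new)  [load 120/185]
  90 → bin 7 (new)  [load 90/185]
  90 → bin 7  [load 180/185]
  85 → bin 8 (new)  [load 85/185]
  85 → bin 8  [load 170/185]
  70 → bin 9 (new)  [load 70/185]
  55 → bin 4  [load 185/185]
  45 → bin 5  [load 170/185]
  40 → bin 6  [load 160/185]
9 bins opened.

9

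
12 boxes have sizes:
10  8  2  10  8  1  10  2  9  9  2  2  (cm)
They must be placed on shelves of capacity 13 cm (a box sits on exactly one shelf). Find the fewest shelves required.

7

Total = 10 + 10 + 10 + 9 + 9 + 8 + 8 + 2 + 2 + 2 + 2 + 1 = 73 cm.
Lower bound: ⌈73/13⌉ = 6 shelves.
Also, 7 boxes each exceed 13/2 cm, and no two of those can share a shelf, so at least 7 shelves are needed.
A packing using 7 shelves:
  shelf 1: 10 + 2 + 1 = 13
  shelf 2: 10 + 2 = 12
  shelf 3: 10 + 2 = 12
  shelf 4: 9 + 2 = 11
  shelf 5: 9 = 9
  shelf 6: 8 = 8
  shelf 7: 8 = 8
This matches the lower bound, so 7 is optimal.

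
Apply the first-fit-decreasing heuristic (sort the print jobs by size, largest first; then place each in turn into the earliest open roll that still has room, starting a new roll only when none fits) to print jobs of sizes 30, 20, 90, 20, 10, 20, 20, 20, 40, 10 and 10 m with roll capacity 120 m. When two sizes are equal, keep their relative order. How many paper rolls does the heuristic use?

3

Sorted descending: 90, 40, 30, 20, 20, 20, 20, 20, 10, 10, 10.
  90 → roll 1 (new)  [load 90/120]
  40 → roll 2 (new)  [load 40/120]
  30 → roll 1  [load 120/120]
  20 → roll 2  [load 60/120]
  20 → roll 2  [load 80/120]
  20 → roll 2  [load 100/120]
  20 → roll 2  [load 120/120]
  20 → roll 3 (new)  [load 20/120]
  10 → roll 3  [load 30/120]
  10 → roll 3  [load 40/120]
  10 → roll 3  [load 50/120]
3 paper rolls opened.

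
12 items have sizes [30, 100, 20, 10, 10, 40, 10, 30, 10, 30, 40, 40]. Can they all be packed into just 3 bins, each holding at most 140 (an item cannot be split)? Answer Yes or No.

A valid assignment using 3 bins:
  bin 1: 100 + 40 = 140
  bin 2: 40 + 40 + 30 + 30 = 140
  bin 3: 30 + 20 + 10 + 10 + 10 + 10 = 90
Every load is within 140, so 3 bins suffice.

Yes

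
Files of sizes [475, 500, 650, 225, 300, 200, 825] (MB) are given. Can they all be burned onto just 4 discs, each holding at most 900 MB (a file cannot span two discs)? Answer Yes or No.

Yes

A valid assignment using 4 discs:
  disc 1: 825 = 825
  disc 2: 650 + 225 = 875
  disc 3: 500 + 300 = 800
  disc 4: 475 + 200 = 675
Every load is within 900 MB, so 4 discs suffice.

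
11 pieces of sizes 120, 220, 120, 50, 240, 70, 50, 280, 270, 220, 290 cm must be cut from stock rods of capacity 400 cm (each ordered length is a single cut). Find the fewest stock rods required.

6

Total = 290 + 280 + 270 + 240 + 220 + 220 + 120 + 120 + 70 + 50 + 50 = 1930 cm.
Lower bound: ⌈1930/400⌉ = 5 stock rods.
Also, 6 pieces each exceed 200 cm, and no two of those can share a stock rod, so at least 6 stock rods are needed.
A packing using 6 stock rods:
  stock rod 1: 290 + 70 = 360
  stock rod 2: 280 + 120 = 400
  stock rod 3: 270 + 120 = 390
  stock rod 4: 240 + 50 + 50 = 340
  stock rod 5: 220 = 220
  stock rod 6: 220 = 220
This matches the lower bound, so 6 is optimal.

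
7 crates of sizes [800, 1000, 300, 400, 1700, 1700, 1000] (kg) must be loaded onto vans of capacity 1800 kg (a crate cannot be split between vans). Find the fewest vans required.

4

Total = 1700 + 1700 + 1000 + 1000 + 800 + 400 + 300 = 6900 kg.
Lower bound: ⌈6900/1800⌉ = 4 vans.
A packing using 4 vans:
  van 1: 1700 = 1700
  van 2: 1700 = 1700
  van 3: 1000 + 800 = 1800
  van 4: 1000 + 400 + 300 = 1700
This matches the lower bound, so 4 is optimal.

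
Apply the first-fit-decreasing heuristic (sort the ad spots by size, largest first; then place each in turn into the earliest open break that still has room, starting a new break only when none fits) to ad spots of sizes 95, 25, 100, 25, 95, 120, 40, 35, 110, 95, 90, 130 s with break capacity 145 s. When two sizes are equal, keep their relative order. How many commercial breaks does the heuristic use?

Sorted descending: 130, 120, 110, 100, 95, 95, 95, 90, 40, 35, 25, 25.
  130 → break 1 (new)  [load 130/145]
  120 → break 2 (new)  [load 120/145]
  110 → break 3 (new)  [load 110/145]
  100 → break 4 (new)  [load 100/145]
  95 → break 5 (new)  [load 95/145]
  95 → break 6 (new)  [load 95/145]
  95 → break 7 (new)  [load 95/145]
  90 → break 8 (new)  [load 90/145]
  40 → break 4  [load 140/145]
  35 → break 3  [load 145/145]
  25 → break 2  [load 145/145]
  25 → break 5  [load 120/145]
8 commercial breaks opened.

8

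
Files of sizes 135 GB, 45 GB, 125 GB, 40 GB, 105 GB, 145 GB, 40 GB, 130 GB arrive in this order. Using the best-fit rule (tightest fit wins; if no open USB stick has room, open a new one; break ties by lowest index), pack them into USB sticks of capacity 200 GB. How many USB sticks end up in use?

  135 → USB stick 1 (new)  [load 135/200]
  45 → USB stick 1  [load 180/200]
  125 → USB stick 2 (new)  [load 125/200]
  40 → USB stick 2  [load 165/200]
  105 → USB stick 3 (new)  [load 105/200]
  145 → USB stick 4 (new)  [load 145/200]
  40 → USB stick 4  [load 185/200]
  130 → USB stick 5 (new)  [load 130/200]
5 USB sticks opened.

5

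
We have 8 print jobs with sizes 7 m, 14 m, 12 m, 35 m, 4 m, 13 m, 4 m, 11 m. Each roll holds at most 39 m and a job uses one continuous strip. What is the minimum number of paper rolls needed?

Total = 35 + 14 + 13 + 12 + 11 + 7 + 4 + 4 = 100 m.
Lower bound: ⌈100/39⌉ = 3 paper rolls.
A packing using 3 paper rolls:
  roll 1: 35 + 4 = 39
  roll 2: 14 + 13 + 12 = 39
  roll 3: 11 + 7 + 4 = 22
This matches the lower bound, so 3 is optimal.

3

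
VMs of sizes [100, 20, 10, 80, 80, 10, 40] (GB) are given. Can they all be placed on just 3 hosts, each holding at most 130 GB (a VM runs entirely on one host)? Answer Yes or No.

A valid assignment using 3 hosts:
  host 1: 100 + 20 + 10 = 130
  host 2: 80 + 40 + 10 = 130
  host 3: 80 = 80
Every load is within 130 GB, so 3 hosts suffice.

Yes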